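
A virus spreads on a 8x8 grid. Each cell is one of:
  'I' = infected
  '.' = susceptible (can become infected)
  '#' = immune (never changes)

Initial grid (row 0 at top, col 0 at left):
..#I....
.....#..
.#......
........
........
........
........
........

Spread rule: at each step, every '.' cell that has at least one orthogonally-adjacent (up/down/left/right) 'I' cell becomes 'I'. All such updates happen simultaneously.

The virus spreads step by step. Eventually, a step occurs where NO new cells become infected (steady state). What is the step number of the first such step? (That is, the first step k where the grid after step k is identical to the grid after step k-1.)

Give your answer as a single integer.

Answer: 12

Derivation:
Step 0 (initial): 1 infected
Step 1: +2 new -> 3 infected
Step 2: +4 new -> 7 infected
Step 3: +5 new -> 12 infected
Step 4: +8 new -> 20 infected
Step 5: +9 new -> 29 infected
Step 6: +8 new -> 37 infected
Step 7: +8 new -> 45 infected
Step 8: +7 new -> 52 infected
Step 9: +5 new -> 57 infected
Step 10: +3 new -> 60 infected
Step 11: +1 new -> 61 infected
Step 12: +0 new -> 61 infected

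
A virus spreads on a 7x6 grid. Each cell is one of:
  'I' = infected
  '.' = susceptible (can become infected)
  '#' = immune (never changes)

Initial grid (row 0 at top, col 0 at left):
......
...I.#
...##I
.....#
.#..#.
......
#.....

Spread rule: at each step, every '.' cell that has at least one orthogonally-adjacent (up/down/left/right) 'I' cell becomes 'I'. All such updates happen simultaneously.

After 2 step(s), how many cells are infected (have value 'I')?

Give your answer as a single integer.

Step 0 (initial): 2 infected
Step 1: +3 new -> 5 infected
Step 2: +4 new -> 9 infected

Answer: 9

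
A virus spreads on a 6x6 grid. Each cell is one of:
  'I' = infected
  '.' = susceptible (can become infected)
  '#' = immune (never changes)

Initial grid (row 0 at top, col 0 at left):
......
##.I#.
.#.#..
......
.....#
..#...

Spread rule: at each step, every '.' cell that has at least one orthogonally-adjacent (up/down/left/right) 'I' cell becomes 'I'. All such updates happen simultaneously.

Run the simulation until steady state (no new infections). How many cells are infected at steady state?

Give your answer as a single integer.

Step 0 (initial): 1 infected
Step 1: +2 new -> 3 infected
Step 2: +3 new -> 6 infected
Step 3: +3 new -> 9 infected
Step 4: +5 new -> 14 infected
Step 5: +5 new -> 19 infected
Step 6: +7 new -> 26 infected
Step 7: +2 new -> 28 infected
Step 8: +1 new -> 29 infected
Step 9: +0 new -> 29 infected

Answer: 29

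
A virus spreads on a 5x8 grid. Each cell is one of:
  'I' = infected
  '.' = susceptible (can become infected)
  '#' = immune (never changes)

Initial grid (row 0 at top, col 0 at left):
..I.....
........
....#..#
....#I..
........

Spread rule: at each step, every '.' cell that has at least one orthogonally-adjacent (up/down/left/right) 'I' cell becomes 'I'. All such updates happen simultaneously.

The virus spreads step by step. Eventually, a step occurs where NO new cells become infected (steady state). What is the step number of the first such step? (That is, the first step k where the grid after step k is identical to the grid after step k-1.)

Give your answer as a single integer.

Step 0 (initial): 2 infected
Step 1: +6 new -> 8 infected
Step 2: +10 new -> 18 infected
Step 3: +9 new -> 27 infected
Step 4: +6 new -> 33 infected
Step 5: +3 new -> 36 infected
Step 6: +1 new -> 37 infected
Step 7: +0 new -> 37 infected

Answer: 7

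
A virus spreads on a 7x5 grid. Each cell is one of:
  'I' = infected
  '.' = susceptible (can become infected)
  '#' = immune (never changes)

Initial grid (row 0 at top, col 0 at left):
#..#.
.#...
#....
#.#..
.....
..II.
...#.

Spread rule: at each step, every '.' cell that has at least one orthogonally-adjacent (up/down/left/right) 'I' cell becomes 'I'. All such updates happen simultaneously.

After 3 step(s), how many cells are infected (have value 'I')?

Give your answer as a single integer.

Step 0 (initial): 2 infected
Step 1: +5 new -> 7 infected
Step 2: +6 new -> 13 infected
Step 3: +5 new -> 18 infected

Answer: 18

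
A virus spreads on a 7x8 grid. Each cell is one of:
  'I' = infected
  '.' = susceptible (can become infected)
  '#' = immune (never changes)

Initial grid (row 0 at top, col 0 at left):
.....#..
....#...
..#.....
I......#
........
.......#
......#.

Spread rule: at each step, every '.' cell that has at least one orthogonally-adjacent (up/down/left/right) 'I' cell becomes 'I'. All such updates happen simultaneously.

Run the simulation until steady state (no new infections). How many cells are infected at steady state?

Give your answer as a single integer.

Step 0 (initial): 1 infected
Step 1: +3 new -> 4 infected
Step 2: +5 new -> 9 infected
Step 3: +6 new -> 15 infected
Step 4: +7 new -> 22 infected
Step 5: +7 new -> 29 infected
Step 6: +6 new -> 35 infected
Step 7: +6 new -> 41 infected
Step 8: +5 new -> 46 infected
Step 9: +2 new -> 48 infected
Step 10: +1 new -> 49 infected
Step 11: +0 new -> 49 infected

Answer: 49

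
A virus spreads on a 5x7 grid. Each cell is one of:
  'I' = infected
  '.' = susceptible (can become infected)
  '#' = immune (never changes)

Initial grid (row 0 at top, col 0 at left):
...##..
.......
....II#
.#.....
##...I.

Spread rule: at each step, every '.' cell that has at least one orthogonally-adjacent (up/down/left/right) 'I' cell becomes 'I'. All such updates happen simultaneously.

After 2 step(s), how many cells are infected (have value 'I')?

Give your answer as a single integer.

Answer: 17

Derivation:
Step 0 (initial): 3 infected
Step 1: +7 new -> 10 infected
Step 2: +7 new -> 17 infected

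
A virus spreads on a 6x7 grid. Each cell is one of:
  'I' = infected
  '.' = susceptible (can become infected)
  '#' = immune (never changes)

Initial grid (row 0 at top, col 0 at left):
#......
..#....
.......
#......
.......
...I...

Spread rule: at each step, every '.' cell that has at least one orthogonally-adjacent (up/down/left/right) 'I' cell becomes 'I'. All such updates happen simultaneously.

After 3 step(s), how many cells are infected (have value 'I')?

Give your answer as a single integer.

Step 0 (initial): 1 infected
Step 1: +3 new -> 4 infected
Step 2: +5 new -> 9 infected
Step 3: +7 new -> 16 infected

Answer: 16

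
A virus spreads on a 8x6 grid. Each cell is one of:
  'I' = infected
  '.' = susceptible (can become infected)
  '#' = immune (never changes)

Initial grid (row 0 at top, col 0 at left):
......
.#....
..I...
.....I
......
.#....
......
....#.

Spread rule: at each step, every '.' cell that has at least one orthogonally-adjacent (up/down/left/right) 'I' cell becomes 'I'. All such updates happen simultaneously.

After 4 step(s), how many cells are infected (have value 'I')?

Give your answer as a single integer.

Answer: 37

Derivation:
Step 0 (initial): 2 infected
Step 1: +7 new -> 9 infected
Step 2: +10 new -> 19 infected
Step 3: +11 new -> 30 infected
Step 4: +7 new -> 37 infected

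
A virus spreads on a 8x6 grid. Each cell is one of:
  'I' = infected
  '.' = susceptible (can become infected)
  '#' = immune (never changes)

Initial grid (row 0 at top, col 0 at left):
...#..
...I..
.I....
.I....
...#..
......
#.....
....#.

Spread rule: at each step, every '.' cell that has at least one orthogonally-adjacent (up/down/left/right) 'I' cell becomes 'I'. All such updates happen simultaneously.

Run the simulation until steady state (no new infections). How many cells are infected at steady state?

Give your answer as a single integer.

Step 0 (initial): 3 infected
Step 1: +9 new -> 12 infected
Step 2: +10 new -> 22 infected
Step 3: +7 new -> 29 infected
Step 4: +5 new -> 34 infected
Step 5: +5 new -> 39 infected
Step 6: +3 new -> 42 infected
Step 7: +1 new -> 43 infected
Step 8: +1 new -> 44 infected
Step 9: +0 new -> 44 infected

Answer: 44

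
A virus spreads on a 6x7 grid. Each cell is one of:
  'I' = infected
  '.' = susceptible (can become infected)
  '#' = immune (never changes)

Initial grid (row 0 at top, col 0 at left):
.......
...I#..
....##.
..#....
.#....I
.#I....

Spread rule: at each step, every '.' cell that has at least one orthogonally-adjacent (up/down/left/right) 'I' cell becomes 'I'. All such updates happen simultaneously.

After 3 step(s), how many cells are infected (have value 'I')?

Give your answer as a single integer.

Step 0 (initial): 3 infected
Step 1: +8 new -> 11 infected
Step 2: +11 new -> 22 infected
Step 3: +6 new -> 28 infected

Answer: 28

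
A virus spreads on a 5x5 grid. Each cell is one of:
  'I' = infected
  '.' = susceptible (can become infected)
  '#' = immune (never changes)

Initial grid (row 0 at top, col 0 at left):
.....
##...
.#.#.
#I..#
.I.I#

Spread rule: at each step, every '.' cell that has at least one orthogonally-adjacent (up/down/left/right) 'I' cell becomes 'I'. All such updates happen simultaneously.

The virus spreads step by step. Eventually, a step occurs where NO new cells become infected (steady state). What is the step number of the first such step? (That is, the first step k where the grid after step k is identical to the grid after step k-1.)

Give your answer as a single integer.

Answer: 7

Derivation:
Step 0 (initial): 3 infected
Step 1: +4 new -> 7 infected
Step 2: +1 new -> 8 infected
Step 3: +1 new -> 9 infected
Step 4: +2 new -> 11 infected
Step 5: +3 new -> 14 infected
Step 6: +3 new -> 17 infected
Step 7: +0 new -> 17 infected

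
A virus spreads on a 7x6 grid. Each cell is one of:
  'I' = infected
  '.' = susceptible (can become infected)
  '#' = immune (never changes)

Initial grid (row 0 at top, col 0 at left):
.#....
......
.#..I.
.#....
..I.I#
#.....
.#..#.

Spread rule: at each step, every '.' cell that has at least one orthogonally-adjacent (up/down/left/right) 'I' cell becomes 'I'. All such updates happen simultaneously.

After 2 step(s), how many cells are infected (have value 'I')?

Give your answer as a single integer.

Answer: 23

Derivation:
Step 0 (initial): 3 infected
Step 1: +9 new -> 12 infected
Step 2: +11 new -> 23 infected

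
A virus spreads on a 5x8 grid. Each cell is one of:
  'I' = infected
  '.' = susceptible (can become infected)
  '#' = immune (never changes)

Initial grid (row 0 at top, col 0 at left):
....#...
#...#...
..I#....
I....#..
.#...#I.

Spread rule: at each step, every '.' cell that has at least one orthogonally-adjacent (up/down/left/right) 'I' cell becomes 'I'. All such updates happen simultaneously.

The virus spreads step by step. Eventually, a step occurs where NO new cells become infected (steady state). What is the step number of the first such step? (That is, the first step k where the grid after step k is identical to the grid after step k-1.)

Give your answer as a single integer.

Answer: 6

Derivation:
Step 0 (initial): 3 infected
Step 1: +8 new -> 11 infected
Step 2: +7 new -> 18 infected
Step 3: +7 new -> 25 infected
Step 4: +6 new -> 31 infected
Step 5: +2 new -> 33 infected
Step 6: +0 new -> 33 infected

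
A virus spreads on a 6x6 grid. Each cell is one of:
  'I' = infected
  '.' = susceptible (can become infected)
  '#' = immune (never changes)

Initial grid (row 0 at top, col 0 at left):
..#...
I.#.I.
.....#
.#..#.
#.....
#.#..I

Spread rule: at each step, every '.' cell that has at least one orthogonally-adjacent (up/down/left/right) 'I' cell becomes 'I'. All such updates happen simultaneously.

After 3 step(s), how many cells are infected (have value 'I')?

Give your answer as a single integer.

Step 0 (initial): 3 infected
Step 1: +9 new -> 12 infected
Step 2: +9 new -> 21 infected
Step 3: +3 new -> 24 infected

Answer: 24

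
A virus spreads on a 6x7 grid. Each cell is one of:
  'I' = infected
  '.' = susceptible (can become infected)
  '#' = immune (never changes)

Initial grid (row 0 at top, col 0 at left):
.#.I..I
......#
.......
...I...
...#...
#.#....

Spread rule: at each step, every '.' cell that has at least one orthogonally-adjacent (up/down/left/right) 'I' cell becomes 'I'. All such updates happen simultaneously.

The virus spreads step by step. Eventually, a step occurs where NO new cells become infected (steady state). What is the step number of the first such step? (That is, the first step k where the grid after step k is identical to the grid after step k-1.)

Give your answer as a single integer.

Answer: 6

Derivation:
Step 0 (initial): 3 infected
Step 1: +7 new -> 10 infected
Step 2: +9 new -> 19 infected
Step 3: +8 new -> 27 infected
Step 4: +8 new -> 35 infected
Step 5: +2 new -> 37 infected
Step 6: +0 new -> 37 infected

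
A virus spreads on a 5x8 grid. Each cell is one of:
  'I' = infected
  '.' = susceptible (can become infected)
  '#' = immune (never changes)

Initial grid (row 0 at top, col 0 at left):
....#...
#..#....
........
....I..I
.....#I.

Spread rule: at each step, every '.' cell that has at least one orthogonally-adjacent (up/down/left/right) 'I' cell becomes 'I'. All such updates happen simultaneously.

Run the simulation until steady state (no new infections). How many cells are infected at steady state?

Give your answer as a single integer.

Step 0 (initial): 3 infected
Step 1: +7 new -> 10 infected
Step 2: +7 new -> 17 infected
Step 3: +6 new -> 23 infected
Step 4: +6 new -> 29 infected
Step 5: +4 new -> 33 infected
Step 6: +2 new -> 35 infected
Step 7: +1 new -> 36 infected
Step 8: +0 new -> 36 infected

Answer: 36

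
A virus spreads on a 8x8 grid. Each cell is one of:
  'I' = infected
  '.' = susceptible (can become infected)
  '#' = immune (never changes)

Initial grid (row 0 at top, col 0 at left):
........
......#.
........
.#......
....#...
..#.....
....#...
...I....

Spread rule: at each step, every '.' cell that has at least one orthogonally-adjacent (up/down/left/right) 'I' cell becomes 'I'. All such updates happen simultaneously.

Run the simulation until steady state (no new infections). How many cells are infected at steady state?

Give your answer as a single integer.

Step 0 (initial): 1 infected
Step 1: +3 new -> 4 infected
Step 2: +4 new -> 8 infected
Step 3: +6 new -> 14 infected
Step 4: +7 new -> 21 infected
Step 5: +8 new -> 29 infected
Step 6: +7 new -> 36 infected
Step 7: +8 new -> 44 infected
Step 8: +7 new -> 51 infected
Step 9: +4 new -> 55 infected
Step 10: +3 new -> 58 infected
Step 11: +1 new -> 59 infected
Step 12: +0 new -> 59 infected

Answer: 59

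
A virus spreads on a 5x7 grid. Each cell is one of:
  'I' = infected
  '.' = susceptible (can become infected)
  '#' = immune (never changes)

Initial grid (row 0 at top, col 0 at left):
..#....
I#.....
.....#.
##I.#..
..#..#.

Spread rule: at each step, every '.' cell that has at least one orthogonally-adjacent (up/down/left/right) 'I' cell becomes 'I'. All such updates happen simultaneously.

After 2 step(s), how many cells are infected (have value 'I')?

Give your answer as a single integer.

Step 0 (initial): 2 infected
Step 1: +4 new -> 6 infected
Step 2: +5 new -> 11 infected

Answer: 11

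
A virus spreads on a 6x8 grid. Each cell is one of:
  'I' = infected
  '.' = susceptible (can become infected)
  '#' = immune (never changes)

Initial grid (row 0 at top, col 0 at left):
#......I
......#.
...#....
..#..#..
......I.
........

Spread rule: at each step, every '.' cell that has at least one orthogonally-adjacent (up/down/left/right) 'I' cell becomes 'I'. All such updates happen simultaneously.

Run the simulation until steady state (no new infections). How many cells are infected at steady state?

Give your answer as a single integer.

Step 0 (initial): 2 infected
Step 1: +6 new -> 8 infected
Step 2: +7 new -> 15 infected
Step 3: +6 new -> 21 infected
Step 4: +6 new -> 27 infected
Step 5: +4 new -> 31 infected
Step 6: +5 new -> 36 infected
Step 7: +5 new -> 41 infected
Step 8: +2 new -> 43 infected
Step 9: +0 new -> 43 infected

Answer: 43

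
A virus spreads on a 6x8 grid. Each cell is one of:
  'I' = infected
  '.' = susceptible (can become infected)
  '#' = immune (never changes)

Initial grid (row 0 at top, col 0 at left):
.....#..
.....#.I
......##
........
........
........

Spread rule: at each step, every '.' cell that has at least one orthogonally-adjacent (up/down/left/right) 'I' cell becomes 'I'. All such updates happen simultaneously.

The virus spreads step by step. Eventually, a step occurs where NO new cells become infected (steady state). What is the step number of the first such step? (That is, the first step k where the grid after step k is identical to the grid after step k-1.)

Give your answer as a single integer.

Answer: 3

Derivation:
Step 0 (initial): 1 infected
Step 1: +2 new -> 3 infected
Step 2: +1 new -> 4 infected
Step 3: +0 new -> 4 infected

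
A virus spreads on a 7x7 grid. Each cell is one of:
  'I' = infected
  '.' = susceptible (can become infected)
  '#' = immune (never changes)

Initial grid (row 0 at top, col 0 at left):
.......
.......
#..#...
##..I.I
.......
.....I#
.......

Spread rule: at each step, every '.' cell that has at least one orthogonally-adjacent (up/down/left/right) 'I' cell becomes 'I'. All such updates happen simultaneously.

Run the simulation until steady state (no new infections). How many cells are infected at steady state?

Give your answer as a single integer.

Answer: 44

Derivation:
Step 0 (initial): 3 infected
Step 1: +9 new -> 12 infected
Step 2: +8 new -> 20 infected
Step 3: +8 new -> 28 infected
Step 4: +7 new -> 35 infected
Step 5: +5 new -> 40 infected
Step 6: +3 new -> 43 infected
Step 7: +1 new -> 44 infected
Step 8: +0 new -> 44 infected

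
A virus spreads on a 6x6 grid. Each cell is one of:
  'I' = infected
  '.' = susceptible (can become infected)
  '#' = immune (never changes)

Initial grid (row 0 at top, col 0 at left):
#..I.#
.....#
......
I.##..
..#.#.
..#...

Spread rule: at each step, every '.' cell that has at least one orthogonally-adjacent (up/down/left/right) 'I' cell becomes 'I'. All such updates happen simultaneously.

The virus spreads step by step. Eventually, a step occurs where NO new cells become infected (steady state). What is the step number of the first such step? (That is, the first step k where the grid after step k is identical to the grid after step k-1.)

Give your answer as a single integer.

Answer: 11

Derivation:
Step 0 (initial): 2 infected
Step 1: +6 new -> 8 infected
Step 2: +8 new -> 16 infected
Step 3: +4 new -> 20 infected
Step 4: +2 new -> 22 infected
Step 5: +1 new -> 23 infected
Step 6: +1 new -> 24 infected
Step 7: +1 new -> 25 infected
Step 8: +1 new -> 26 infected
Step 9: +1 new -> 27 infected
Step 10: +1 new -> 28 infected
Step 11: +0 new -> 28 infected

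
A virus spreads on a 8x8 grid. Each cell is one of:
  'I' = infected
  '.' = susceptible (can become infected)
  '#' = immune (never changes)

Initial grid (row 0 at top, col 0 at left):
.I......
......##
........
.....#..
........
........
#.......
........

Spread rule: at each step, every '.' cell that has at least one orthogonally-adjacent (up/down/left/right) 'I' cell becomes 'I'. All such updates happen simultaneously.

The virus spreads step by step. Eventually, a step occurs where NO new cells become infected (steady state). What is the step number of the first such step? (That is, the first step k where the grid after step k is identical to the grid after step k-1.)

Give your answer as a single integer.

Answer: 14

Derivation:
Step 0 (initial): 1 infected
Step 1: +3 new -> 4 infected
Step 2: +4 new -> 8 infected
Step 3: +5 new -> 13 infected
Step 4: +6 new -> 19 infected
Step 5: +7 new -> 26 infected
Step 6: +7 new -> 33 infected
Step 7: +5 new -> 38 infected
Step 8: +7 new -> 45 infected
Step 9: +5 new -> 50 infected
Step 10: +4 new -> 54 infected
Step 11: +3 new -> 57 infected
Step 12: +2 new -> 59 infected
Step 13: +1 new -> 60 infected
Step 14: +0 new -> 60 infected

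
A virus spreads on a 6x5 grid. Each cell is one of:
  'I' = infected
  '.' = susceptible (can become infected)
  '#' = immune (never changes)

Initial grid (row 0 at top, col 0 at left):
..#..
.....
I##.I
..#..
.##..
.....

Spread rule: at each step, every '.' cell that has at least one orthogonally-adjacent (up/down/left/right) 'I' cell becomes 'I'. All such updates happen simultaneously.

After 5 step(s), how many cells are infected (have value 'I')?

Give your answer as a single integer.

Step 0 (initial): 2 infected
Step 1: +5 new -> 7 infected
Step 2: +8 new -> 15 infected
Step 3: +6 new -> 21 infected
Step 4: +2 new -> 23 infected
Step 5: +1 new -> 24 infected

Answer: 24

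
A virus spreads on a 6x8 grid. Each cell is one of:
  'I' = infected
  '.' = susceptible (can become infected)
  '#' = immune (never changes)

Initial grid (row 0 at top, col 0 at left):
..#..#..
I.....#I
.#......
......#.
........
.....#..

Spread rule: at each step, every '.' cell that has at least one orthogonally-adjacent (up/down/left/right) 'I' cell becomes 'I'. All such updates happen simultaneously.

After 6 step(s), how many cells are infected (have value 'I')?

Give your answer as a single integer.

Answer: 40

Derivation:
Step 0 (initial): 2 infected
Step 1: +5 new -> 7 infected
Step 2: +6 new -> 13 infected
Step 3: +6 new -> 19 infected
Step 4: +11 new -> 30 infected
Step 5: +7 new -> 37 infected
Step 6: +3 new -> 40 infected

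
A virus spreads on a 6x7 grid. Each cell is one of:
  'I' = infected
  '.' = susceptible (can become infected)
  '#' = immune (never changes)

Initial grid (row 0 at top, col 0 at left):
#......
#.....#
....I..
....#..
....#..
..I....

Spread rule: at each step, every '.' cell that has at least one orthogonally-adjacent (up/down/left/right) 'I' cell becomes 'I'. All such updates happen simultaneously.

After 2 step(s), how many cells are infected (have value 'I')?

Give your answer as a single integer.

Step 0 (initial): 2 infected
Step 1: +6 new -> 8 infected
Step 2: +12 new -> 20 infected

Answer: 20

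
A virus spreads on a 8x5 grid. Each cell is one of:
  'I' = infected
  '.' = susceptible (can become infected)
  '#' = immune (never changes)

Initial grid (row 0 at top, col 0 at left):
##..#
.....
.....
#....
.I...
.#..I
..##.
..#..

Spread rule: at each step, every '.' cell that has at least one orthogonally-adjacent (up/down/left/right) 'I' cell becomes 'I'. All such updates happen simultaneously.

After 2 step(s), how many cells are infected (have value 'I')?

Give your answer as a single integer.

Answer: 15

Derivation:
Step 0 (initial): 2 infected
Step 1: +6 new -> 8 infected
Step 2: +7 new -> 15 infected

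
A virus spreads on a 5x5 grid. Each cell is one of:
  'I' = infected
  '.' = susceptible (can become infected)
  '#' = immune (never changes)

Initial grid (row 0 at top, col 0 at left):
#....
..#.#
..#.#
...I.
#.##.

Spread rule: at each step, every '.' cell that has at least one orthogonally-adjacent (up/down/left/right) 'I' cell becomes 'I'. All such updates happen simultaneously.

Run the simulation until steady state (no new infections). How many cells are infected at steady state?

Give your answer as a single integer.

Step 0 (initial): 1 infected
Step 1: +3 new -> 4 infected
Step 2: +3 new -> 7 infected
Step 3: +4 new -> 11 infected
Step 4: +4 new -> 15 infected
Step 5: +2 new -> 17 infected
Step 6: +0 new -> 17 infected

Answer: 17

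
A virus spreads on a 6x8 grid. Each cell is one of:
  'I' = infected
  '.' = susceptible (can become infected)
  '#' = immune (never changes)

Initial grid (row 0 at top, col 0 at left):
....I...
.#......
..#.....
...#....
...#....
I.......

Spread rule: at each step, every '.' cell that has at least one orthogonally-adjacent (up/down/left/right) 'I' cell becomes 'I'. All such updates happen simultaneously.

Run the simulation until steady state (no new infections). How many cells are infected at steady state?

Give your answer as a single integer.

Step 0 (initial): 2 infected
Step 1: +5 new -> 7 infected
Step 2: +8 new -> 15 infected
Step 3: +11 new -> 26 infected
Step 4: +9 new -> 35 infected
Step 5: +4 new -> 39 infected
Step 6: +3 new -> 42 infected
Step 7: +2 new -> 44 infected
Step 8: +0 new -> 44 infected

Answer: 44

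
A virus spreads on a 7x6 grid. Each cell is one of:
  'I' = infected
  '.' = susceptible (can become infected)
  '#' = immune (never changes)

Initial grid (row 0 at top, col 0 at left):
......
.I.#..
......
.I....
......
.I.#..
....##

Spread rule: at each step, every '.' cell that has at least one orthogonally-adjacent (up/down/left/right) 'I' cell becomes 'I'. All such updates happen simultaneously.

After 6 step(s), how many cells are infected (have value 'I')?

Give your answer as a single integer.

Step 0 (initial): 3 infected
Step 1: +10 new -> 13 infected
Step 2: +9 new -> 22 infected
Step 3: +5 new -> 27 infected
Step 4: +4 new -> 31 infected
Step 5: +5 new -> 36 infected
Step 6: +2 new -> 38 infected

Answer: 38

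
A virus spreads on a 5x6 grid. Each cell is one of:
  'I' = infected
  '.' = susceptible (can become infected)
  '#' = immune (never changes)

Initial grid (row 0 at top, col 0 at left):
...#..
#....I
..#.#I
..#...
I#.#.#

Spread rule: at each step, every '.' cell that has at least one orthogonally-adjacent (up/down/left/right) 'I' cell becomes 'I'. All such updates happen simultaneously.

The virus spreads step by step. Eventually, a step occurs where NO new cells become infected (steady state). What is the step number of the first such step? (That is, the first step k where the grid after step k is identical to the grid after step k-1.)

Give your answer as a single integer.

Step 0 (initial): 3 infected
Step 1: +4 new -> 7 infected
Step 2: +5 new -> 12 infected
Step 3: +5 new -> 17 infected
Step 4: +2 new -> 19 infected
Step 5: +1 new -> 20 infected
Step 6: +1 new -> 21 infected
Step 7: +0 new -> 21 infected

Answer: 7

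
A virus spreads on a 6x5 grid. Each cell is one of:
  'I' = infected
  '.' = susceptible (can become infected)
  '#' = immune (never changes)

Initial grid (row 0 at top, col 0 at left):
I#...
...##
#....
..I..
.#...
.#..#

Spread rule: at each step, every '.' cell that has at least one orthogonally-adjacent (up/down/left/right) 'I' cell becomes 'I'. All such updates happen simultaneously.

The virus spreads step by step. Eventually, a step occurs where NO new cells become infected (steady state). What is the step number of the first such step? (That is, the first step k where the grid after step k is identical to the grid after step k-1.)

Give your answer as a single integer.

Step 0 (initial): 2 infected
Step 1: +5 new -> 7 infected
Step 2: +8 new -> 15 infected
Step 3: +5 new -> 20 infected
Step 4: +2 new -> 22 infected
Step 5: +1 new -> 23 infected
Step 6: +0 new -> 23 infected

Answer: 6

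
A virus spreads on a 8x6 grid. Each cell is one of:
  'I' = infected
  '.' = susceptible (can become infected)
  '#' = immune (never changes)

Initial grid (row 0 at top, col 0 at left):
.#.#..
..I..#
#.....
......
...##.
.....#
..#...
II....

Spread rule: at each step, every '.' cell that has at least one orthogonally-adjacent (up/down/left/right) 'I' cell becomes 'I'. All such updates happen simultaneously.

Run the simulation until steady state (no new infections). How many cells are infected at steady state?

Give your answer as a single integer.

Answer: 40

Derivation:
Step 0 (initial): 3 infected
Step 1: +7 new -> 10 infected
Step 2: +8 new -> 18 infected
Step 3: +11 new -> 29 infected
Step 4: +7 new -> 36 infected
Step 5: +3 new -> 39 infected
Step 6: +1 new -> 40 infected
Step 7: +0 new -> 40 infected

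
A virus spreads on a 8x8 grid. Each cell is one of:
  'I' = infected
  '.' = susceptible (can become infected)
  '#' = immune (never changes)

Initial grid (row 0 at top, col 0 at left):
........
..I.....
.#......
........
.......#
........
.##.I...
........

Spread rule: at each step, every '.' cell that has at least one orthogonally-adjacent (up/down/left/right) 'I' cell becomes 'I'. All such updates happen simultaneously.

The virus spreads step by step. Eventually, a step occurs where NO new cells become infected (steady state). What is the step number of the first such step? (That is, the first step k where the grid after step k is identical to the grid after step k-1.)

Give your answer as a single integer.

Step 0 (initial): 2 infected
Step 1: +8 new -> 10 infected
Step 2: +12 new -> 22 infected
Step 3: +16 new -> 38 infected
Step 4: +11 new -> 49 infected
Step 5: +7 new -> 56 infected
Step 6: +4 new -> 60 infected
Step 7: +0 new -> 60 infected

Answer: 7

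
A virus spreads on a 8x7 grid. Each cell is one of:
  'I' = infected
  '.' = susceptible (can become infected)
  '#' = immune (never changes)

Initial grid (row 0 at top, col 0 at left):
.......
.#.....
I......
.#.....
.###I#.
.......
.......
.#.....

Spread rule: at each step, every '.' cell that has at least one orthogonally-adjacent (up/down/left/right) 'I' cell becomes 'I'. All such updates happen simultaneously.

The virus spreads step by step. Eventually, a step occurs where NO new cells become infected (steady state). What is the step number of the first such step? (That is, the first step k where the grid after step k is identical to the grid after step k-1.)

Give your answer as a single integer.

Answer: 7

Derivation:
Step 0 (initial): 2 infected
Step 1: +5 new -> 7 infected
Step 2: +9 new -> 16 infected
Step 3: +13 new -> 29 infected
Step 4: +12 new -> 41 infected
Step 5: +7 new -> 48 infected
Step 6: +1 new -> 49 infected
Step 7: +0 new -> 49 infected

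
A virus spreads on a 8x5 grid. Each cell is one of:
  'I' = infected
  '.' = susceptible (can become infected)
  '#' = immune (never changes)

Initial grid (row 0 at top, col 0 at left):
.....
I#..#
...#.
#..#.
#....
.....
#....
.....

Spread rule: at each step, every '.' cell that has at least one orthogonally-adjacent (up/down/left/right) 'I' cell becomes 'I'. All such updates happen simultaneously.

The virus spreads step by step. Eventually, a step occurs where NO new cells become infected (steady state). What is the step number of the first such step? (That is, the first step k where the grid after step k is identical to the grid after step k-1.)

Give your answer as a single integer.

Answer: 11

Derivation:
Step 0 (initial): 1 infected
Step 1: +2 new -> 3 infected
Step 2: +2 new -> 5 infected
Step 3: +3 new -> 8 infected
Step 4: +4 new -> 12 infected
Step 5: +4 new -> 16 infected
Step 6: +4 new -> 20 infected
Step 7: +4 new -> 24 infected
Step 8: +5 new -> 29 infected
Step 9: +3 new -> 32 infected
Step 10: +1 new -> 33 infected
Step 11: +0 new -> 33 infected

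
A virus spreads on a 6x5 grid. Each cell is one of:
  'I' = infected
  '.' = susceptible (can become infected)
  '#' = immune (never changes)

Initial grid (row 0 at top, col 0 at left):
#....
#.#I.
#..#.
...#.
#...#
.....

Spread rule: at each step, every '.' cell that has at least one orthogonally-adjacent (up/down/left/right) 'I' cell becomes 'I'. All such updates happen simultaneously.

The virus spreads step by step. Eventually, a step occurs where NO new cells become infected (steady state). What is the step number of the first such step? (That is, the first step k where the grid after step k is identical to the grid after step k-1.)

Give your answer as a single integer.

Step 0 (initial): 1 infected
Step 1: +2 new -> 3 infected
Step 2: +3 new -> 6 infected
Step 3: +2 new -> 8 infected
Step 4: +1 new -> 9 infected
Step 5: +1 new -> 10 infected
Step 6: +2 new -> 12 infected
Step 7: +3 new -> 15 infected
Step 8: +2 new -> 17 infected
Step 9: +3 new -> 20 infected
Step 10: +1 new -> 21 infected
Step 11: +1 new -> 22 infected
Step 12: +0 new -> 22 infected

Answer: 12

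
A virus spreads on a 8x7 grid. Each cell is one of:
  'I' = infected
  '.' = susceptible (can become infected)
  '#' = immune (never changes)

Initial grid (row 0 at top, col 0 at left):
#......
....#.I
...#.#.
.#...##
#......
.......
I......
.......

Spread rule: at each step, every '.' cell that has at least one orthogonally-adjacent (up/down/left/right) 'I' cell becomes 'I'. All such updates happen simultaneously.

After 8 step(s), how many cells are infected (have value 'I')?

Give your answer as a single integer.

Answer: 47

Derivation:
Step 0 (initial): 2 infected
Step 1: +6 new -> 8 infected
Step 2: +4 new -> 12 infected
Step 3: +5 new -> 17 infected
Step 4: +5 new -> 22 infected
Step 5: +7 new -> 29 infected
Step 6: +8 new -> 37 infected
Step 7: +6 new -> 43 infected
Step 8: +4 new -> 47 infected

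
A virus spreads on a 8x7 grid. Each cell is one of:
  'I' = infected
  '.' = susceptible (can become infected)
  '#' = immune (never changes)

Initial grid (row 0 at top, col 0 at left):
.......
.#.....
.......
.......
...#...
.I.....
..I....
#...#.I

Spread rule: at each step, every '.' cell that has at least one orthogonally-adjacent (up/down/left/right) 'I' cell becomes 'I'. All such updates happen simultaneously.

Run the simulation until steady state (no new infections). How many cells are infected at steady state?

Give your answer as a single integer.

Answer: 52

Derivation:
Step 0 (initial): 3 infected
Step 1: +8 new -> 11 infected
Step 2: +10 new -> 21 infected
Step 3: +6 new -> 27 infected
Step 4: +6 new -> 33 infected
Step 5: +6 new -> 39 infected
Step 6: +6 new -> 45 infected
Step 7: +5 new -> 50 infected
Step 8: +2 new -> 52 infected
Step 9: +0 new -> 52 infected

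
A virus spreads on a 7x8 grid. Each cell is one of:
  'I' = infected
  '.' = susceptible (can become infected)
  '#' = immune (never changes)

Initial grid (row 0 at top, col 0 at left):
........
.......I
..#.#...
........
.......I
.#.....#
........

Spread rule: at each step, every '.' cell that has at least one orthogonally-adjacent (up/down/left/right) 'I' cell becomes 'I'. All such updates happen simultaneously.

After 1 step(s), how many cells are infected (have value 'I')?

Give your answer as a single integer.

Answer: 7

Derivation:
Step 0 (initial): 2 infected
Step 1: +5 new -> 7 infected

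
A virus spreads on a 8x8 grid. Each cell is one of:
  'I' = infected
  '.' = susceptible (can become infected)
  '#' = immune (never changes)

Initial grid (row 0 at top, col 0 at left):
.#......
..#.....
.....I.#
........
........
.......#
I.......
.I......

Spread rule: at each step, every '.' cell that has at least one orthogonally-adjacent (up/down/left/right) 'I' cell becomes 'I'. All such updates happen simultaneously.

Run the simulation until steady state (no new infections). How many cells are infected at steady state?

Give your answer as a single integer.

Answer: 60

Derivation:
Step 0 (initial): 3 infected
Step 1: +8 new -> 11 infected
Step 2: +11 new -> 22 infected
Step 3: +15 new -> 37 infected
Step 4: +15 new -> 52 infected
Step 5: +5 new -> 57 infected
Step 6: +3 new -> 60 infected
Step 7: +0 new -> 60 infected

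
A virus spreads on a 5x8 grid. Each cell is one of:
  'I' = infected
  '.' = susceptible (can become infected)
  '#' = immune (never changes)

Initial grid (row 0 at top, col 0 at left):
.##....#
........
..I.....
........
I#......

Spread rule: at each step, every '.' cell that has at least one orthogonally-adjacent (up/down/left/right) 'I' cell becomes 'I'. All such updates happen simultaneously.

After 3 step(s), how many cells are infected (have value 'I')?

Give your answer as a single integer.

Answer: 20

Derivation:
Step 0 (initial): 2 infected
Step 1: +5 new -> 7 infected
Step 2: +7 new -> 14 infected
Step 3: +6 new -> 20 infected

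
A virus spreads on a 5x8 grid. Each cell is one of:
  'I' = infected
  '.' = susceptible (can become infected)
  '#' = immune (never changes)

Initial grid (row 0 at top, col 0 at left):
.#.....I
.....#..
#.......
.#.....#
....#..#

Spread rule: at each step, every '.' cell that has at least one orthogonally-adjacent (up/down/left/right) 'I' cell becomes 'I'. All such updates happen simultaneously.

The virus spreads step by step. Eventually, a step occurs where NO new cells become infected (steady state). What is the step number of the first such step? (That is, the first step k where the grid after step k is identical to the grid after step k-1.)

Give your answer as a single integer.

Answer: 13

Derivation:
Step 0 (initial): 1 infected
Step 1: +2 new -> 3 infected
Step 2: +3 new -> 6 infected
Step 3: +2 new -> 8 infected
Step 4: +4 new -> 12 infected
Step 5: +5 new -> 17 infected
Step 6: +4 new -> 21 infected
Step 7: +3 new -> 24 infected
Step 8: +4 new -> 28 infected
Step 9: +2 new -> 30 infected
Step 10: +1 new -> 31 infected
Step 11: +1 new -> 32 infected
Step 12: +1 new -> 33 infected
Step 13: +0 new -> 33 infected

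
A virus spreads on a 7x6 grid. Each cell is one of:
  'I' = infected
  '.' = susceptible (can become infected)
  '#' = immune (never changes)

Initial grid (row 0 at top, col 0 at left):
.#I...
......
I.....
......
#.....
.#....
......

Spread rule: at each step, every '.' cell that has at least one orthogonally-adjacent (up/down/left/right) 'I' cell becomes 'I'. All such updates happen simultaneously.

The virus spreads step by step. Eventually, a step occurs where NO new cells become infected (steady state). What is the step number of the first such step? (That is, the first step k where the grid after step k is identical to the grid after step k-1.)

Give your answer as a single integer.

Step 0 (initial): 2 infected
Step 1: +5 new -> 7 infected
Step 2: +6 new -> 13 infected
Step 3: +5 new -> 18 infected
Step 4: +4 new -> 22 infected
Step 5: +4 new -> 26 infected
Step 6: +4 new -> 30 infected
Step 7: +4 new -> 34 infected
Step 8: +3 new -> 37 infected
Step 9: +2 new -> 39 infected
Step 10: +0 new -> 39 infected

Answer: 10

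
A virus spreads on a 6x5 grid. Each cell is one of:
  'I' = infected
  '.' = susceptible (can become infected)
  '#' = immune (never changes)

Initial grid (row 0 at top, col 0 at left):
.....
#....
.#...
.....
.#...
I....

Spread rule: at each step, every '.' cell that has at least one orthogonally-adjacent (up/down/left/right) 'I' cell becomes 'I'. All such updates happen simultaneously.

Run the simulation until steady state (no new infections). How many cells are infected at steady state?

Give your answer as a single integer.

Step 0 (initial): 1 infected
Step 1: +2 new -> 3 infected
Step 2: +2 new -> 5 infected
Step 3: +4 new -> 9 infected
Step 4: +3 new -> 12 infected
Step 5: +3 new -> 15 infected
Step 6: +3 new -> 18 infected
Step 7: +4 new -> 22 infected
Step 8: +3 new -> 25 infected
Step 9: +2 new -> 27 infected
Step 10: +0 new -> 27 infected

Answer: 27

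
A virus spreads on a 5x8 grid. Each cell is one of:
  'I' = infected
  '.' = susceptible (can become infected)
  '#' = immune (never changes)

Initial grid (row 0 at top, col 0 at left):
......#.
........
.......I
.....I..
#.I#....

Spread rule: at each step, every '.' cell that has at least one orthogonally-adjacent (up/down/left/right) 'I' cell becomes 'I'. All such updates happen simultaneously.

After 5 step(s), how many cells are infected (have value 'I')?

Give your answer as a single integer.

Answer: 36

Derivation:
Step 0 (initial): 3 infected
Step 1: +9 new -> 12 infected
Step 2: +10 new -> 22 infected
Step 3: +6 new -> 28 infected
Step 4: +5 new -> 33 infected
Step 5: +3 new -> 36 infected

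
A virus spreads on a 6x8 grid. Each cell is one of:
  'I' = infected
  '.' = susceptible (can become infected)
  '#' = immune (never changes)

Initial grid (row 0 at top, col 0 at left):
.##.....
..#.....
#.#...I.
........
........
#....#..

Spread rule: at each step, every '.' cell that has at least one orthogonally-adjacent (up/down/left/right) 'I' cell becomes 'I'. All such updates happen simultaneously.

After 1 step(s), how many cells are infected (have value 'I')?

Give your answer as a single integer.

Answer: 5

Derivation:
Step 0 (initial): 1 infected
Step 1: +4 new -> 5 infected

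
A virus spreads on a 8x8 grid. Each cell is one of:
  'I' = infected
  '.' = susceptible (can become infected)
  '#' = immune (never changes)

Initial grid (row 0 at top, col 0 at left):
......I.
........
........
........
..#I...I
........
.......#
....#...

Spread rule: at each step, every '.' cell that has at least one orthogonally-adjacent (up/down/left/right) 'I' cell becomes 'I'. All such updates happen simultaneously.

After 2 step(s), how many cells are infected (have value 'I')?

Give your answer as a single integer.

Answer: 26

Derivation:
Step 0 (initial): 3 infected
Step 1: +9 new -> 12 infected
Step 2: +14 new -> 26 infected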